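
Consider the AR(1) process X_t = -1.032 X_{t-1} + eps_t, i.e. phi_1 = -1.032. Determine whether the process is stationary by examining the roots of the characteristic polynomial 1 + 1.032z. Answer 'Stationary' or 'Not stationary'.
\text{Not stationary}

The AR(p) characteristic polynomial is P(z) = 1 + 1.032z.
Stationarity requires all roots to lie outside the unit circle, i.e. |z| > 1 for every root.
This is linear in z: 1 + (1.032) z = 0  =>  z = -1/(1.032) = -0.968992,  |z| = 0.968992.
Moduli of all roots: 0.9690.
All moduli strictly greater than 1? No.
Verdict: Not stationary.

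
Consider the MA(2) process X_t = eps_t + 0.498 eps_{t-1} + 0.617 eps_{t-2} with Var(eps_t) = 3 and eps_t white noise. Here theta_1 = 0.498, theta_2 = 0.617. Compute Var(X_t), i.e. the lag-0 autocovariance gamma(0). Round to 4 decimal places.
\gamma(0) = 4.8861

For an MA(q) process X_t = eps_t + sum_i theta_i eps_{t-i} with
Var(eps_t) = sigma^2, the variance is
  gamma(0) = sigma^2 * (1 + sum_i theta_i^2).
  sum_i theta_i^2 = (0.498)^2 + (0.617)^2 = 0.248004 + 0.380689 = 0.628693.
  gamma(0) = 3 * (1 + 0.628693) = 3 * 1.628693 = 4.886079, which rounds to 4.8861.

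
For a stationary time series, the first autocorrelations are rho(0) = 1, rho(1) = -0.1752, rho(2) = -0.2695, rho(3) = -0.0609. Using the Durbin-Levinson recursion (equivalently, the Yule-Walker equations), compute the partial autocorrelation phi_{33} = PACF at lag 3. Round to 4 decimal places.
\phi_{33} = -0.2020

The PACF at lag k is phi_{kk}, the last component of the solution
to the Yule-Walker system G_k phi = r_k where
  (G_k)_{ij} = rho(|i - j|), (r_k)_i = rho(i), i,j = 1..k.
Equivalently, Durbin-Levinson gives phi_{kk} iteratively:
  phi_{11} = rho(1)
  phi_{kk} = [rho(k) - sum_{j=1..k-1} phi_{k-1,j} rho(k-j)]
            / [1 - sum_{j=1..k-1} phi_{k-1,j} rho(j)],
  phi_{k,j} = phi_{k-1,j} - phi_{kk} phi_{k-1,k-j},  j = 1..k-1.
Step k = 1:
  phi_11 = rho(1) = -0.1752.
Step k = 2:
  phi_22 = [rho(2) - phi_11 rho(1)] / [1 - phi_11 rho(1)] = [-0.2695 - (-0.1752)(-0.1752)] / [1 - (-0.1752)(-0.1752)]
         = -0.30019504 / 0.96930496 = -0.309701.
  Update: phi_21 = phi_11 - phi_22 phi_11 = -0.1752 - (-0.309701)(-0.1752) = -0.22946.
Step k = 3:
  phi_33 = [rho(3) - phi_21 rho(2) - phi_22 rho(1)] / [1 - phi_21 rho(1) - phi_22 rho(2)]
    numerator   = -0.0609 - (-0.22946)(-0.2695) - (-0.309701)(-0.1752) = -0.17699906
    denominator = 1 - (-0.22946)(-0.1752) - (-0.309701)(-0.2695) = 0.87633416
  phi_33 = -0.17699906 / 0.87633416 = -0.202.
Therefore phi_{33} = -0.2020.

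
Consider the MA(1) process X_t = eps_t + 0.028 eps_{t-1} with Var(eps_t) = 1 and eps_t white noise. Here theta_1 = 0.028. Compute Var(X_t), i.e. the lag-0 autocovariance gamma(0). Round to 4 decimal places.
\gamma(0) = 1.0008

For an MA(q) process X_t = eps_t + sum_i theta_i eps_{t-i} with
Var(eps_t) = sigma^2, the variance is
  gamma(0) = sigma^2 * (1 + sum_i theta_i^2).
  sum_i theta_i^2 = (0.028)^2 = 0.000784.
  gamma(0) = 1 * (1 + 0.000784) = 1 * 1.000784 = 1.000784, which rounds to 1.0008.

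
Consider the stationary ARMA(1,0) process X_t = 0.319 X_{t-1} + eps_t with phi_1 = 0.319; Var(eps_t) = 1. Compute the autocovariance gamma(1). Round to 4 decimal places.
\gamma(1) = 0.3551

Multiply the model equation by X_{t-k} and take expectations. With theta_0 = psi_0 = 1 and psi_j the MA(infinity) weights, this gives
  gamma(k) - sum_i phi_i gamma(k-i) = c_k,
  c_k = sigma^2 * sum_{j=k..q} theta_j psi_{j-k}   (c_k = 0 for k > q),
using gamma(-m) = gamma(m).
Pure AR (q = 0): c_0 = sigma^2 = 1, c_k = 0 for k >= 1.
Equations for k = 0 and k = 1 (AR order 1):
  gamma(0) = phi_1 gamma(1) + c_0
  gamma(1) = phi_1 gamma(0) + c_1
Substituting the second into the first: gamma(0) (1 - phi_1^2) = c_0 + phi_1 c_1, so
  gamma(0) = c_0 / (1 - phi_1^2) = 1 / (1 - (0.319)^2) = 1 / 0.898239 = 1.113289.
  gamma(1) = phi_1 gamma(0) = (0.319)(1.113289) = 0.355139.
Therefore gamma(1) = 0.3551 (to 4 decimal places).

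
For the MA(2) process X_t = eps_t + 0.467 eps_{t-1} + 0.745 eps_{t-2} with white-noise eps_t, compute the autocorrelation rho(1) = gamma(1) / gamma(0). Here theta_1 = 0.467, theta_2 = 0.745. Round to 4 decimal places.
\rho(1) = 0.4596

For an MA(q) process with theta_0 = 1, the autocovariance is
  gamma(k) = sigma^2 * sum_{i=0..q-k} theta_i * theta_{i+k},
and rho(k) = gamma(k) / gamma(0). Sigma^2 cancels.
  numerator   = (1)*(0.467) + (0.467)*(0.745) = 0.814915.
  denominator = (1)^2 + (0.467)^2 + (0.745)^2 = 1.773114.
  rho(1) = 0.814915 / 1.773114 = 0.4596.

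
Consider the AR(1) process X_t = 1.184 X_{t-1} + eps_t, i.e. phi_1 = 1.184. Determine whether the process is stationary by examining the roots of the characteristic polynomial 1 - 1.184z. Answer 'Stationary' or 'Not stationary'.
\text{Not stationary}

The AR(p) characteristic polynomial is P(z) = 1 - 1.184z.
Stationarity requires all roots to lie outside the unit circle, i.e. |z| > 1 for every root.
This is linear in z: 1 + (-1.184) z = 0  =>  z = -1/(-1.184) = 0.844595,  |z| = 0.844595.
Moduli of all roots: 0.8446.
All moduli strictly greater than 1? No.
Verdict: Not stationary.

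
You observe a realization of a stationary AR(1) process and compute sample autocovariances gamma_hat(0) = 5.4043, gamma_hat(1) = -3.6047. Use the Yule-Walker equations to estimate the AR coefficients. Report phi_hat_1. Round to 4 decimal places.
\hat\phi_{1} = -0.6670

The Yule-Walker equations for an AR(p) process read, in matrix form,
  Gamma_p phi = r_p,   with   (Gamma_p)_{ij} = gamma(|i - j|),
                       (r_p)_i = gamma(i),   i,j = 1..p.
Substitute the sample gammas (Toeplitz matrix and right-hand side of size 1):
  Gamma_p = [[5.4043]]
  r_p     = [-3.6047]
With p = 1 this is the single equation gamma(0) phi_1 = gamma(1):
  phi_hat_1 = gamma(1) / gamma(0) = -3.6047 / 5.4043 = -0.6670.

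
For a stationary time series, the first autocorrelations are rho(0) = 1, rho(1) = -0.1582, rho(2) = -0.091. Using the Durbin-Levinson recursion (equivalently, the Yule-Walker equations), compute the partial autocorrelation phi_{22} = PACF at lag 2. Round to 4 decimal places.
\phi_{22} = -0.1190

The PACF at lag k is phi_{kk}, the last component of the solution
to the Yule-Walker system G_k phi = r_k where
  (G_k)_{ij} = rho(|i - j|), (r_k)_i = rho(i), i,j = 1..k.
Equivalently, Durbin-Levinson gives phi_{kk} iteratively:
  phi_{11} = rho(1)
  phi_{kk} = [rho(k) - sum_{j=1..k-1} phi_{k-1,j} rho(k-j)]
            / [1 - sum_{j=1..k-1} phi_{k-1,j} rho(j)],
  phi_{k,j} = phi_{k-1,j} - phi_{kk} phi_{k-1,k-j},  j = 1..k-1.
Step k = 1:
  phi_11 = rho(1) = -0.1582.
Step k = 2:
  phi_22 = [rho(2) - phi_11 rho(1)] / [1 - phi_11 rho(1)] = [-0.091 - (-0.1582)(-0.1582)] / [1 - (-0.1582)(-0.1582)]
         = -0.11602724 / 0.97497276 = -0.119.
Therefore phi_{22} = -0.1190.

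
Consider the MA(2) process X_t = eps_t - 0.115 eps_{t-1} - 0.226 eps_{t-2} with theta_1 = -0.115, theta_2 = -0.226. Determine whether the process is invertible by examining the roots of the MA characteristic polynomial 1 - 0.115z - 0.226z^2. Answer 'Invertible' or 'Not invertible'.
\text{Invertible}

The MA(q) characteristic polynomial is P(z) = 1 - 0.115z - 0.226z^2.
Invertibility requires all roots to lie outside the unit circle, i.e. |z| > 1 for every root.
Set 1 + (-0.115) z + (-0.226) z^2 = 0, i.e. a z^2 + b z + c = 0 with a = -0.226, b = -0.115, c = 1.
Discriminant D = b^2 - 4ac = (-0.115)^2 - 4*(-0.226)*1 = 0.013225 - (-0.904) = 0.917225.
D >= 0, so the roots are real: z = (-b +/- sqrt(D)) / (2a) = (0.115 +/- 0.957719) / (-0.452).
  z_1 = (0.115 + 0.957719) / (-0.452) = -2.3733,   |z_1| = 2.3733.
  z_2 = (0.115 - 0.957719) / (-0.452) = 1.8644,   |z_2| = 1.8644.
Moduli of all roots: 2.3733, 1.8644.
All moduli strictly greater than 1? Yes.
Verdict: Invertible.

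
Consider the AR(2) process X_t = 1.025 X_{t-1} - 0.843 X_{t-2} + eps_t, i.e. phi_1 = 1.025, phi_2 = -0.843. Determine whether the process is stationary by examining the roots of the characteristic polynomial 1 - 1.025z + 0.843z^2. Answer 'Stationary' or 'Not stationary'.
\text{Stationary}

The AR(p) characteristic polynomial is P(z) = 1 - 1.025z + 0.843z^2.
Stationarity requires all roots to lie outside the unit circle, i.e. |z| > 1 for every root.
Set 1 + (-1.025) z + (0.843) z^2 = 0, i.e. a z^2 + b z + c = 0 with a = 0.843, b = -1.025, c = 1.
Discriminant D = b^2 - 4ac = (-1.025)^2 - 4*(0.843)*1 = 1.050625 - (3.372) = -2.321375.
D < 0, so the roots are the complex-conjugate pair z = (-b +/- i sqrt(-D)) / (2a) = 0.6079 +/- 0.9037i.
For a conjugate pair |z|^2 = z * conj(z) = (product of roots) = c/a = 1/(0.843) = 1.18624, so |z| = sqrt(1.18624) = 1.0891 for both roots.
Moduli of all roots: 1.0891, 1.0891.
All moduli strictly greater than 1? Yes.
Verdict: Stationary.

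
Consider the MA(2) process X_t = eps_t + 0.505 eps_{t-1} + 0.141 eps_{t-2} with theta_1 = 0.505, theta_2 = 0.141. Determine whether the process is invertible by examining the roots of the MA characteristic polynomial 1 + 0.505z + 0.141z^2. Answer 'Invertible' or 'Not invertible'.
\text{Invertible}

The MA(q) characteristic polynomial is P(z) = 1 + 0.505z + 0.141z^2.
Invertibility requires all roots to lie outside the unit circle, i.e. |z| > 1 for every root.
Set 1 + (0.505) z + (0.141) z^2 = 0, i.e. a z^2 + b z + c = 0 with a = 0.141, b = 0.505, c = 1.
Discriminant D = b^2 - 4ac = (0.505)^2 - 4*(0.141)*1 = 0.255025 - (0.564) = -0.308975.
D < 0, so the roots are the complex-conjugate pair z = (-b +/- i sqrt(-D)) / (2a) = -1.7908 +/- 1.9711i.
For a conjugate pair |z|^2 = z * conj(z) = (product of roots) = c/a = 1/(0.141) = 7.092199, so |z| = sqrt(7.092199) = 2.6631 for both roots.
Moduli of all roots: 2.6631, 2.6631.
All moduli strictly greater than 1? Yes.
Verdict: Invertible.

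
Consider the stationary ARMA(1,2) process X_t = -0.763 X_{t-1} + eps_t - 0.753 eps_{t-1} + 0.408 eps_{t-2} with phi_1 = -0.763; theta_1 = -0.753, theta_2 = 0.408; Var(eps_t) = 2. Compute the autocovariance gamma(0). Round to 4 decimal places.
\gamma(0) = 18.3157

Multiply the model equation by X_{t-k} and take expectations. With theta_0 = psi_0 = 1 and psi_j the MA(infinity) weights, this gives
  gamma(k) - sum_i phi_i gamma(k-i) = c_k,
  c_k = sigma^2 * sum_{j=k..q} theta_j psi_{j-k}   (c_k = 0 for k > q),
using gamma(-m) = gamma(m).
psi-weights needed (psi_j = theta_j + sum_i phi_i psi_{j-i}):
  psi_1 = theta_1 + phi_1 = -0.753 + (-0.763) = -1.516
  psi_2 = theta_2 + phi_1 psi_1 = 0.408 + (-0.763)(-1.516) = 1.564708
Right-hand sides:
  c_0 = sigma^2 (1 + theta_1 psi_1 + theta_2 psi_2) = 2 * (1 + (-0.753)(-1.516) + (0.408)(1.564708)) = 2 * 2.779949 = 5.559898
  c_1 = sigma^2 (theta_1 + theta_2 psi_1) = 2 * (-0.753 + (0.408)(-1.516)) = -2.743056
  c_2 = sigma^2 theta_2 = 2 * (0.408) = 0.816
Equations for k = 0 and k = 1 (AR order 1):
  gamma(0) = phi_1 gamma(1) + c_0
  gamma(1) = phi_1 gamma(0) + c_1
Substituting the second into the first: gamma(0) (1 - phi_1^2) = c_0 + phi_1 c_1, so
  gamma(0) = (c_0 + phi_1 c_1) / (1 - phi_1^2) = (5.559898 + (-0.763)(-2.743056)) / (1 - (-0.763)^2) = 7.652849 / 0.417831 = 18.315657.
Therefore gamma(0) = 18.3157 (to 4 decimal places).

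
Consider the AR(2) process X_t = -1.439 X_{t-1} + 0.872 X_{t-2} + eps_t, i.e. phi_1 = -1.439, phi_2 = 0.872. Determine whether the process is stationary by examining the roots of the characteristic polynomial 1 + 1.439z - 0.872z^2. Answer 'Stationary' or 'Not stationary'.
\text{Not stationary}

The AR(p) characteristic polynomial is P(z) = 1 + 1.439z - 0.872z^2.
Stationarity requires all roots to lie outside the unit circle, i.e. |z| > 1 for every root.
Set 1 + (1.439) z + (-0.872) z^2 = 0, i.e. a z^2 + b z + c = 0 with a = -0.872, b = 1.439, c = 1.
Discriminant D = b^2 - 4ac = (1.439)^2 - 4*(-0.872)*1 = 2.070721 - (-3.488) = 5.558721.
D >= 0, so the roots are real: z = (-b +/- sqrt(D)) / (2a) = (-1.439 +/- 2.357694) / (-1.744).
  z_1 = (-1.439 + 2.357694) / (-1.744) = -0.5268,   |z_1| = 0.5268.
  z_2 = (-1.439 - 2.357694) / (-1.744) = 2.177,   |z_2| = 2.177.
Moduli of all roots: 0.5268, 2.1770.
All moduli strictly greater than 1? No.
Verdict: Not stationary.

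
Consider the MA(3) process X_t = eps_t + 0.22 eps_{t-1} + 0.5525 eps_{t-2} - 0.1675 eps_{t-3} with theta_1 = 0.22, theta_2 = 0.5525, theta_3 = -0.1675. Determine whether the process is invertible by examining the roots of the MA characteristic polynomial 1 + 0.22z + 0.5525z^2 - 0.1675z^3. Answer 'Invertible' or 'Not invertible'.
\text{Invertible}

The MA(q) characteristic polynomial is P(z) = 1 + 0.22z + 0.5525z^2 - 0.1675z^3.
Invertibility requires all roots to lie outside the unit circle, i.e. |z| > 1 for every root.
Degree 3: look for a simple real root z0 first, then factor out (1 - z/z0) and solve the remaining quadratic.
Testing z0 = 4: P(4) = 1 + (0.22)(4) + (0.5525)(4)^2 + (-0.1675)(4)^3
  = 1 + (0.88) + (8.84) + (-10.72) = 0.  So z_0 = 4 is a root, |z_0| = 4.
Divide out the factor (1 - 0.25 z) = (1 - z/z0) (since 1/z0 = 0.25):
  P(z) = (1 - 0.25 z)(1 + (0.47) z + (0.67) z^2)
  [check: z-coef 0.47 - (0.25) = 0.22; z^2-coef 0.67 - (0.25)(0.47) = 0.5525; z^3-coef -(0.25)(0.67) = -0.1675.]
Remaining roots from the quadratic factor 1 + (0.47) z + (0.67) z^2:
  Set 1 + (0.47) z + (0.67) z^2 = 0, i.e. a z^2 + b z + c = 0 with a = 0.67, b = 0.47, c = 1.
  Discriminant D = b^2 - 4ac = (0.47)^2 - 4*(0.67)*1 = 0.2209 - (2.68) = -2.4591.
  D < 0, so the roots are the complex-conjugate pair z = (-b +/- i sqrt(-D)) / (2a) = -0.3507 +/- 1.1703i.
  For a conjugate pair |z|^2 = z * conj(z) = (product of roots) = c/a = 1/(0.67) = 1.492537, so |z| = sqrt(1.492537) = 1.2217 for both roots.
Moduli of all roots: 4.0000, 1.2217, 1.2217.
All moduli strictly greater than 1? Yes.
Verdict: Invertible.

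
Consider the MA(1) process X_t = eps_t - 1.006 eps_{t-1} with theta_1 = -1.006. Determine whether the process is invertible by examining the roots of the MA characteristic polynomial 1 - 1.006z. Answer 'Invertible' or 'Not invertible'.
\text{Not invertible}

The MA(q) characteristic polynomial is P(z) = 1 - 1.006z.
Invertibility requires all roots to lie outside the unit circle, i.e. |z| > 1 for every root.
This is linear in z: 1 + (-1.006) z = 0  =>  z = -1/(-1.006) = 0.994036,  |z| = 0.994036.
Moduli of all roots: 0.9940.
All moduli strictly greater than 1? No.
Verdict: Not invertible.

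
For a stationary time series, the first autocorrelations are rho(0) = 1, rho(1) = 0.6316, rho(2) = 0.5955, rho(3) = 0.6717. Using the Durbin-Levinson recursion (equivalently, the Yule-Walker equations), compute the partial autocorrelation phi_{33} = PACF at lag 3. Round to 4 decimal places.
\phi_{33} = 0.3950

The PACF at lag k is phi_{kk}, the last component of the solution
to the Yule-Walker system G_k phi = r_k where
  (G_k)_{ij} = rho(|i - j|), (r_k)_i = rho(i), i,j = 1..k.
Equivalently, Durbin-Levinson gives phi_{kk} iteratively:
  phi_{11} = rho(1)
  phi_{kk} = [rho(k) - sum_{j=1..k-1} phi_{k-1,j} rho(k-j)]
            / [1 - sum_{j=1..k-1} phi_{k-1,j} rho(j)],
  phi_{k,j} = phi_{k-1,j} - phi_{kk} phi_{k-1,k-j},  j = 1..k-1.
Step k = 1:
  phi_11 = rho(1) = 0.6316.
Step k = 2:
  phi_22 = [rho(2) - phi_11 rho(1)] / [1 - phi_11 rho(1)] = [0.5955 - (0.6316)(0.6316)] / [1 - (0.6316)(0.6316)]
         = 0.19658144 / 0.60108144 = 0.327046.
  Update: phi_21 = phi_11 - phi_22 phi_11 = 0.6316 - (0.327046)(0.6316) = 0.425038.
Step k = 3:
  phi_33 = [rho(3) - phi_21 rho(2) - phi_22 rho(1)] / [1 - phi_21 rho(1) - phi_22 rho(2)]
    numerator   = 0.6717 - (0.425038)(0.5955) - (0.327046)(0.6316) = 0.2120277
    denominator = 1 - (0.425038)(0.6316) - (0.327046)(0.5955) = 0.53679021
  phi_33 = 0.2120277 / 0.53679021 = 0.395.
Therefore phi_{33} = 0.3950.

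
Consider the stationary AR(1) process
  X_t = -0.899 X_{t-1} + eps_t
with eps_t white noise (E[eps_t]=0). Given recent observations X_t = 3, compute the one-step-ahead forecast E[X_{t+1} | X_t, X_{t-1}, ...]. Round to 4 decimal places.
E[X_{t+1} \mid \mathcal F_t] = -2.6970

For an AR(p) model X_t = c + sum_i phi_i X_{t-i} + eps_t, the
one-step-ahead conditional mean is
  E[X_{t+1} | X_t, ...] = c + sum_i phi_i X_{t+1-i}.
Substitute known values:
  E[X_{t+1} | ...] = (-0.899) * (3)
                   = -2.6970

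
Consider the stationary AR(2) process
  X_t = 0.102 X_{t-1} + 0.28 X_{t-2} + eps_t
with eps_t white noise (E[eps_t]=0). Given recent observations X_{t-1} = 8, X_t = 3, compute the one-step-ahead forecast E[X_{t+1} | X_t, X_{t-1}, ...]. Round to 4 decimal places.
E[X_{t+1} \mid \mathcal F_t] = 2.5460

For an AR(p) model X_t = c + sum_i phi_i X_{t-i} + eps_t, the
one-step-ahead conditional mean is
  E[X_{t+1} | X_t, ...] = c + sum_i phi_i X_{t+1-i}.
Substitute known values:
  E[X_{t+1} | ...] = (0.102) * (3) + (0.28) * (8)
                   = 2.5460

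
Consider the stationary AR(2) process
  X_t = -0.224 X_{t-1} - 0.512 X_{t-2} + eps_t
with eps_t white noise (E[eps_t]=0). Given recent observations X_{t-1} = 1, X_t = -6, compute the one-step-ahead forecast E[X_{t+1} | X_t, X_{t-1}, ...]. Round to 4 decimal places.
E[X_{t+1} \mid \mathcal F_t] = 0.8320

For an AR(p) model X_t = c + sum_i phi_i X_{t-i} + eps_t, the
one-step-ahead conditional mean is
  E[X_{t+1} | X_t, ...] = c + sum_i phi_i X_{t+1-i}.
Substitute known values:
  E[X_{t+1} | ...] = (-0.224) * (-6) + (-0.512) * (1)
                   = 0.8320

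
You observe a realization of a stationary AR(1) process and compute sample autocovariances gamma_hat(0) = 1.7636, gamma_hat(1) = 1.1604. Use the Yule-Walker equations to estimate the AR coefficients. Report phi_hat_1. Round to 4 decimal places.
\hat\phi_{1} = 0.6580

The Yule-Walker equations for an AR(p) process read, in matrix form,
  Gamma_p phi = r_p,   with   (Gamma_p)_{ij} = gamma(|i - j|),
                       (r_p)_i = gamma(i),   i,j = 1..p.
Substitute the sample gammas (Toeplitz matrix and right-hand side of size 1):
  Gamma_p = [[1.7636]]
  r_p     = [1.1604]
With p = 1 this is the single equation gamma(0) phi_1 = gamma(1):
  phi_hat_1 = gamma(1) / gamma(0) = 1.1604 / 1.7636 = 0.6580.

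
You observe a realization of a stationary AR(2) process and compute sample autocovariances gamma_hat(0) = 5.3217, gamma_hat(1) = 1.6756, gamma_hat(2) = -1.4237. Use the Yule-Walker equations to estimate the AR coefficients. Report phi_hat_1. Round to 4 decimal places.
\hat\phi_{1} = 0.4430

The Yule-Walker equations for an AR(p) process read, in matrix form,
  Gamma_p phi = r_p,   with   (Gamma_p)_{ij} = gamma(|i - j|),
                       (r_p)_i = gamma(i),   i,j = 1..p.
Substitute the sample gammas (Toeplitz matrix and right-hand side of size 2):
  Gamma_p = [[5.3217, 1.6756], [1.6756, 5.3217]]
  r_p     = [1.6756, -1.4237]
Written out:
  5.3217 phi_1 + 1.6756 phi_2 = 1.6756
  1.6756 phi_1 + 5.3217 phi_2 = -1.4237
Solve by Cramer's rule:
  det = gamma(0)^2 - gamma(1)^2 = (5.3217)^2 - (1.6756)^2 = 28.32049089 - 2.80763536 = 25.51285553
  phi_hat_1 = [gamma(1) gamma(0) - gamma(1) gamma(2)] / det = [(1.6756)(5.3217) - (1.6756)(-1.4237)] / 25.51285553 = 11.30259224 / 25.51285553 = 0.443
  phi_hat_2 = [gamma(0) gamma(2) - gamma(1)^2] / det = [(5.3217)(-1.4237) - (1.6756)^2] / 25.51285553 = -10.38413965 / 25.51285553 = -0.407
So phi_hat = [0.4430, -0.4070].
Therefore phi_hat_1 = 0.4430.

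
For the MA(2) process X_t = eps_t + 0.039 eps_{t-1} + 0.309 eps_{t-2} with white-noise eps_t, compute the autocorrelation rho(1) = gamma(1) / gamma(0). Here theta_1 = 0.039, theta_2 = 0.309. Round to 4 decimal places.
\rho(1) = 0.0465

For an MA(q) process with theta_0 = 1, the autocovariance is
  gamma(k) = sigma^2 * sum_{i=0..q-k} theta_i * theta_{i+k},
and rho(k) = gamma(k) / gamma(0). Sigma^2 cancels.
  numerator   = (1)*(0.039) + (0.039)*(0.309) = 0.051051.
  denominator = (1)^2 + (0.039)^2 + (0.309)^2 = 1.097002.
  rho(1) = 0.051051 / 1.097002 = 0.0465.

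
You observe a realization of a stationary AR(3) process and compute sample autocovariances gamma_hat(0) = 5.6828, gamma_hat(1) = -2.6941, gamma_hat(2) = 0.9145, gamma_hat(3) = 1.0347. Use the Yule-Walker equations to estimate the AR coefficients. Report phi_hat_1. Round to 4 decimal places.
\hat\phi_{1} = -0.4890

The Yule-Walker equations for an AR(p) process read, in matrix form,
  Gamma_p phi = r_p,   with   (Gamma_p)_{ij} = gamma(|i - j|),
                       (r_p)_i = gamma(i),   i,j = 1..p.
Substitute the sample gammas (Toeplitz matrix and right-hand side of size 3):
  Gamma_p = [[5.6828, -2.6941, 0.9145], [-2.6941, 5.6828, -2.6941], [0.9145, -2.6941, 5.6828]]
  r_p     = [-2.6941, 0.9145, 1.0347]
Written out (R1..R3):
  (R1) 5.6828 phi_1 - 2.6941 phi_2 + 0.9145 phi_3 = -2.6941
  (R2) -2.6941 phi_1 + 5.6828 phi_2 - 2.6941 phi_3 = 0.9145
  (R3) 0.9145 phi_1 - 2.6941 phi_2 + 5.6828 phi_3 = 1.0347
Gaussian elimination:
  R2 <- R2 - (-2.6941/5.6828) R1 = R2 - (-0.47408) R1:  4.405582 phi_2 - 2.260554 phi_3 = -0.362718
  R3 <- R3 - (0.9145/5.6828) R1 = R3 - (0.160924) R1:  -2.260554 phi_2 + 5.535635 phi_3 = 1.468246
  R3 <- R3 - (-2.260554/4.405582) R2 = R3 - (-0.513111) R2:  4.375719 phi_3 = 1.282131
Back-substitution:
  phi_hat_3 = 1.282131 / 4.375719 = 0.29301
  phi_hat_2 = (-0.362718 - (-2.260554)(0.29301)) / 4.405582 = 0.068015
  phi_hat_1 = (-2.6941 - (-2.6941)(0.068015) - (0.9145)(0.29301)) / 5.6828 = -0.488987
So phi_hat = [-0.4890, 0.0680, 0.2930].
Therefore phi_hat_1 = -0.4890.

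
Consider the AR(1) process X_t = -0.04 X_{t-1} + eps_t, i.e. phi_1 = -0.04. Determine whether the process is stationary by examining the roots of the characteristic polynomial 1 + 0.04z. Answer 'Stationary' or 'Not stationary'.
\text{Stationary}

The AR(p) characteristic polynomial is P(z) = 1 + 0.04z.
Stationarity requires all roots to lie outside the unit circle, i.e. |z| > 1 for every root.
This is linear in z: 1 + (0.04) z = 0  =>  z = -1/(0.04) = -25,  |z| = 25.
Moduli of all roots: 25.0000.
All moduli strictly greater than 1? Yes.
Verdict: Stationary.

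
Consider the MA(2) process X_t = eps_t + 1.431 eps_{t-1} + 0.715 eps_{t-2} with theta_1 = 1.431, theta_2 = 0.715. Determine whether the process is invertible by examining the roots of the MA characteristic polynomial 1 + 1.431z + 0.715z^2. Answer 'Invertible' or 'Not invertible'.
\text{Invertible}

The MA(q) characteristic polynomial is P(z) = 1 + 1.431z + 0.715z^2.
Invertibility requires all roots to lie outside the unit circle, i.e. |z| > 1 for every root.
Set 1 + (1.431) z + (0.715) z^2 = 0, i.e. a z^2 + b z + c = 0 with a = 0.715, b = 1.431, c = 1.
Discriminant D = b^2 - 4ac = (1.431)^2 - 4*(0.715)*1 = 2.047761 - (2.86) = -0.812239.
D < 0, so the roots are the complex-conjugate pair z = (-b +/- i sqrt(-D)) / (2a) = -1.0007 +/- 0.6302i.
For a conjugate pair |z|^2 = z * conj(z) = (product of roots) = c/a = 1/(0.715) = 1.398601, so |z| = sqrt(1.398601) = 1.1826 for both roots.
Moduli of all roots: 1.1826, 1.1826.
All moduli strictly greater than 1? Yes.
Verdict: Invertible.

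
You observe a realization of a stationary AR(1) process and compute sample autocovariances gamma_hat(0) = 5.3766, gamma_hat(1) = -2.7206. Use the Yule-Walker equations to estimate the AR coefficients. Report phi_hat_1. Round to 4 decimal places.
\hat\phi_{1} = -0.5060

The Yule-Walker equations for an AR(p) process read, in matrix form,
  Gamma_p phi = r_p,   with   (Gamma_p)_{ij} = gamma(|i - j|),
                       (r_p)_i = gamma(i),   i,j = 1..p.
Substitute the sample gammas (Toeplitz matrix and right-hand side of size 1):
  Gamma_p = [[5.3766]]
  r_p     = [-2.7206]
With p = 1 this is the single equation gamma(0) phi_1 = gamma(1):
  phi_hat_1 = gamma(1) / gamma(0) = -2.7206 / 5.3766 = -0.5060.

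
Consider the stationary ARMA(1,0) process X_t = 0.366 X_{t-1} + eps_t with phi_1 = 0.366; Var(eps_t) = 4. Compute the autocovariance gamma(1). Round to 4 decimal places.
\gamma(1) = 1.6904

Multiply the model equation by X_{t-k} and take expectations. With theta_0 = psi_0 = 1 and psi_j the MA(infinity) weights, this gives
  gamma(k) - sum_i phi_i gamma(k-i) = c_k,
  c_k = sigma^2 * sum_{j=k..q} theta_j psi_{j-k}   (c_k = 0 for k > q),
using gamma(-m) = gamma(m).
Pure AR (q = 0): c_0 = sigma^2 = 4, c_k = 0 for k >= 1.
Equations for k = 0 and k = 1 (AR order 1):
  gamma(0) = phi_1 gamma(1) + c_0
  gamma(1) = phi_1 gamma(0) + c_1
Substituting the second into the first: gamma(0) (1 - phi_1^2) = c_0 + phi_1 c_1, so
  gamma(0) = c_0 / (1 - phi_1^2) = 4 / (1 - (0.366)^2) = 4 / 0.866044 = 4.618703.
  gamma(1) = phi_1 gamma(0) = (0.366)(4.618703) = 1.690445.
Therefore gamma(1) = 1.6904 (to 4 decimal places).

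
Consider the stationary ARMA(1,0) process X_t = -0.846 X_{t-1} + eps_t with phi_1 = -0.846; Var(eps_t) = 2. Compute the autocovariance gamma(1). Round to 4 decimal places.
\gamma(1) = -5.9518

Multiply the model equation by X_{t-k} and take expectations. With theta_0 = psi_0 = 1 and psi_j the MA(infinity) weights, this gives
  gamma(k) - sum_i phi_i gamma(k-i) = c_k,
  c_k = sigma^2 * sum_{j=k..q} theta_j psi_{j-k}   (c_k = 0 for k > q),
using gamma(-m) = gamma(m).
Pure AR (q = 0): c_0 = sigma^2 = 2, c_k = 0 for k >= 1.
Equations for k = 0 and k = 1 (AR order 1):
  gamma(0) = phi_1 gamma(1) + c_0
  gamma(1) = phi_1 gamma(0) + c_1
Substituting the second into the first: gamma(0) (1 - phi_1^2) = c_0 + phi_1 c_1, so
  gamma(0) = c_0 / (1 - phi_1^2) = 2 / (1 - (-0.846)^2) = 2 / 0.284284 = 7.035218.
  gamma(1) = phi_1 gamma(0) = (-0.846)(7.035218) = -5.951795.
Therefore gamma(1) = -5.9518 (to 4 decimal places).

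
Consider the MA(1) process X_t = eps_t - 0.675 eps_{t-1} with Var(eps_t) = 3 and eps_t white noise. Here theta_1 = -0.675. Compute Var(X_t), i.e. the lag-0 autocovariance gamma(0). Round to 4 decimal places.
\gamma(0) = 4.3669

For an MA(q) process X_t = eps_t + sum_i theta_i eps_{t-i} with
Var(eps_t) = sigma^2, the variance is
  gamma(0) = sigma^2 * (1 + sum_i theta_i^2).
  sum_i theta_i^2 = (-0.675)^2 = 0.455625.
  gamma(0) = 3 * (1 + 0.455625) = 3 * 1.455625 = 4.366875, which rounds to 4.3669.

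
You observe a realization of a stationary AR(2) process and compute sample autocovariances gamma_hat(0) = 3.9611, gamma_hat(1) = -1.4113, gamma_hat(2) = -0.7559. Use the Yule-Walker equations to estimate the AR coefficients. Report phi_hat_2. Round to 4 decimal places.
\hat\phi_{2} = -0.3640

The Yule-Walker equations for an AR(p) process read, in matrix form,
  Gamma_p phi = r_p,   with   (Gamma_p)_{ij} = gamma(|i - j|),
                       (r_p)_i = gamma(i),   i,j = 1..p.
Substitute the sample gammas (Toeplitz matrix and right-hand side of size 2):
  Gamma_p = [[3.9611, -1.4113], [-1.4113, 3.9611]]
  r_p     = [-1.4113, -0.7559]
Written out:
  3.9611 phi_1 - 1.4113 phi_2 = -1.4113
  -1.4113 phi_1 + 3.9611 phi_2 = -0.7559
Solve by Cramer's rule:
  det = gamma(0)^2 - gamma(1)^2 = (3.9611)^2 - (-1.4113)^2 = 15.69031321 - 1.99176769 = 13.69854552
  phi_hat_1 = [gamma(1) gamma(0) - gamma(1) gamma(2)] / det = [(-1.4113)(3.9611) - (-1.4113)(-0.7559)] / 13.69854552 = -6.6571021 / 13.69854552 = -0.486
  phi_hat_2 = [gamma(0) gamma(2) - gamma(1)^2] / det = [(3.9611)(-0.7559) - (-1.4113)^2] / 13.69854552 = -4.98596318 / 13.69854552 = -0.364
So phi_hat = [-0.4860, -0.3640].
Therefore phi_hat_2 = -0.3640.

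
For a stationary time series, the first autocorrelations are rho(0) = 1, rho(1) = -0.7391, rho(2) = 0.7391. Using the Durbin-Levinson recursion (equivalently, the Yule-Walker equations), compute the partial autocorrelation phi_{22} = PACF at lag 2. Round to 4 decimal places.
\phi_{22} = 0.4250

The PACF at lag k is phi_{kk}, the last component of the solution
to the Yule-Walker system G_k phi = r_k where
  (G_k)_{ij} = rho(|i - j|), (r_k)_i = rho(i), i,j = 1..k.
Equivalently, Durbin-Levinson gives phi_{kk} iteratively:
  phi_{11} = rho(1)
  phi_{kk} = [rho(k) - sum_{j=1..k-1} phi_{k-1,j} rho(k-j)]
            / [1 - sum_{j=1..k-1} phi_{k-1,j} rho(j)],
  phi_{k,j} = phi_{k-1,j} - phi_{kk} phi_{k-1,k-j},  j = 1..k-1.
Step k = 1:
  phi_11 = rho(1) = -0.7391.
Step k = 2:
  phi_22 = [rho(2) - phi_11 rho(1)] / [1 - phi_11 rho(1)] = [0.7391 - (-0.7391)(-0.7391)] / [1 - (-0.7391)(-0.7391)]
         = 0.19283119 / 0.45373119 = 0.425.
Therefore phi_{22} = 0.4250.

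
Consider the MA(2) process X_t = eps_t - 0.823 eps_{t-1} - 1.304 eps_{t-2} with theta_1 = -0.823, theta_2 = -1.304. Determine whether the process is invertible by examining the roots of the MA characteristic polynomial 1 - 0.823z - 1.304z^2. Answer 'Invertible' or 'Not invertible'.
\text{Not invertible}

The MA(q) characteristic polynomial is P(z) = 1 - 0.823z - 1.304z^2.
Invertibility requires all roots to lie outside the unit circle, i.e. |z| > 1 for every root.
Set 1 + (-0.823) z + (-1.304) z^2 = 0, i.e. a z^2 + b z + c = 0 with a = -1.304, b = -0.823, c = 1.
Discriminant D = b^2 - 4ac = (-0.823)^2 - 4*(-1.304)*1 = 0.677329 - (-5.216) = 5.893329.
D >= 0, so the roots are real: z = (-b +/- sqrt(D)) / (2a) = (0.823 +/- 2.427618) / (-2.608).
  z_1 = (0.823 + 2.427618) / (-2.608) = -1.2464,   |z_1| = 1.2464.
  z_2 = (0.823 - 2.427618) / (-2.608) = 0.6153,   |z_2| = 0.6153.
Moduli of all roots: 1.2464, 0.6153.
All moduli strictly greater than 1? No.
Verdict: Not invertible.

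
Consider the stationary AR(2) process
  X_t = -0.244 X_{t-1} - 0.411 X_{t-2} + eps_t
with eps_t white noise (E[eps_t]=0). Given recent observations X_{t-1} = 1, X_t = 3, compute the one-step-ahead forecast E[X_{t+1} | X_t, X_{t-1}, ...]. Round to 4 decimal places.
E[X_{t+1} \mid \mathcal F_t] = -1.1430

For an AR(p) model X_t = c + sum_i phi_i X_{t-i} + eps_t, the
one-step-ahead conditional mean is
  E[X_{t+1} | X_t, ...] = c + sum_i phi_i X_{t+1-i}.
Substitute known values:
  E[X_{t+1} | ...] = (-0.244) * (3) + (-0.411) * (1)
                   = -1.1430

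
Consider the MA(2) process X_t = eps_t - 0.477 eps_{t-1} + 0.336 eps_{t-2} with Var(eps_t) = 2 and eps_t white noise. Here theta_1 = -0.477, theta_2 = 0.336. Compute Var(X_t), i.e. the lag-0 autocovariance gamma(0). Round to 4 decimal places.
\gamma(0) = 2.6809

For an MA(q) process X_t = eps_t + sum_i theta_i eps_{t-i} with
Var(eps_t) = sigma^2, the variance is
  gamma(0) = sigma^2 * (1 + sum_i theta_i^2).
  sum_i theta_i^2 = (-0.477)^2 + (0.336)^2 = 0.227529 + 0.112896 = 0.340425.
  gamma(0) = 2 * (1 + 0.340425) = 2 * 1.340425 = 2.68085, which rounds to 2.6809.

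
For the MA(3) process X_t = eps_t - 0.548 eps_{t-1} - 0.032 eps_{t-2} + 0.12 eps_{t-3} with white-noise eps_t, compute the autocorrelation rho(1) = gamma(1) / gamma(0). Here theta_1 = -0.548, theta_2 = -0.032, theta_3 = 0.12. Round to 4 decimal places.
\rho(1) = -0.4061

For an MA(q) process with theta_0 = 1, the autocovariance is
  gamma(k) = sigma^2 * sum_{i=0..q-k} theta_i * theta_{i+k},
and rho(k) = gamma(k) / gamma(0). Sigma^2 cancels.
  numerator   = (1)*(-0.548) + (-0.548)*(-0.032) + (-0.032)*(0.12) = -0.534304.
  denominator = (1)^2 + (-0.548)^2 + (-0.032)^2 + (0.12)^2 = 1.315728.
  rho(1) = -0.534304 / 1.315728 = -0.4061.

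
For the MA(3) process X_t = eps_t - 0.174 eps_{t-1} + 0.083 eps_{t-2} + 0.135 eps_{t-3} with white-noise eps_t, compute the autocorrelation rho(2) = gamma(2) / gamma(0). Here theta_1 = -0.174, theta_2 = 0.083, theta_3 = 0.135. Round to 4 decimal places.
\rho(2) = 0.0564

For an MA(q) process with theta_0 = 1, the autocovariance is
  gamma(k) = sigma^2 * sum_{i=0..q-k} theta_i * theta_{i+k},
and rho(k) = gamma(k) / gamma(0). Sigma^2 cancels.
  numerator   = (1)*(0.083) + (-0.174)*(0.135) = 0.05951.
  denominator = (1)^2 + (-0.174)^2 + (0.083)^2 + (0.135)^2 = 1.05539.
  rho(2) = 0.05951 / 1.05539 = 0.0564.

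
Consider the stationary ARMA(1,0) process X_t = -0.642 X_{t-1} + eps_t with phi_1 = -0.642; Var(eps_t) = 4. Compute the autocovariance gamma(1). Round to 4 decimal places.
\gamma(1) = -4.3686

Multiply the model equation by X_{t-k} and take expectations. With theta_0 = psi_0 = 1 and psi_j the MA(infinity) weights, this gives
  gamma(k) - sum_i phi_i gamma(k-i) = c_k,
  c_k = sigma^2 * sum_{j=k..q} theta_j psi_{j-k}   (c_k = 0 for k > q),
using gamma(-m) = gamma(m).
Pure AR (q = 0): c_0 = sigma^2 = 4, c_k = 0 for k >= 1.
Equations for k = 0 and k = 1 (AR order 1):
  gamma(0) = phi_1 gamma(1) + c_0
  gamma(1) = phi_1 gamma(0) + c_1
Substituting the second into the first: gamma(0) (1 - phi_1^2) = c_0 + phi_1 c_1, so
  gamma(0) = c_0 / (1 - phi_1^2) = 4 / (1 - (-0.642)^2) = 4 / 0.587836 = 6.804619.
  gamma(1) = phi_1 gamma(0) = (-0.642)(6.804619) = -4.368565.
Therefore gamma(1) = -4.3686 (to 4 decimal places).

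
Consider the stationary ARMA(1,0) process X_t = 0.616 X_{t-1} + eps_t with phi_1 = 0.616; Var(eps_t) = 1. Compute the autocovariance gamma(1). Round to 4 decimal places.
\gamma(1) = 0.9927

Multiply the model equation by X_{t-k} and take expectations. With theta_0 = psi_0 = 1 and psi_j the MA(infinity) weights, this gives
  gamma(k) - sum_i phi_i gamma(k-i) = c_k,
  c_k = sigma^2 * sum_{j=k..q} theta_j psi_{j-k}   (c_k = 0 for k > q),
using gamma(-m) = gamma(m).
Pure AR (q = 0): c_0 = sigma^2 = 1, c_k = 0 for k >= 1.
Equations for k = 0 and k = 1 (AR order 1):
  gamma(0) = phi_1 gamma(1) + c_0
  gamma(1) = phi_1 gamma(0) + c_1
Substituting the second into the first: gamma(0) (1 - phi_1^2) = c_0 + phi_1 c_1, so
  gamma(0) = c_0 / (1 - phi_1^2) = 1 / (1 - (0.616)^2) = 1 / 0.620544 = 1.611489.
  gamma(1) = phi_1 gamma(0) = (0.616)(1.611489) = 0.992677.
Therefore gamma(1) = 0.9927 (to 4 decimal places).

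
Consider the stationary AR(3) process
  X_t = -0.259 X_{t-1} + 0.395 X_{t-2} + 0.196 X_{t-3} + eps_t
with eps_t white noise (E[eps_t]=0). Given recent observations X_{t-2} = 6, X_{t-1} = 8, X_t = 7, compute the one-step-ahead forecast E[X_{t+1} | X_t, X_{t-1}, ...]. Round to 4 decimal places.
E[X_{t+1} \mid \mathcal F_t] = 2.5230

For an AR(p) model X_t = c + sum_i phi_i X_{t-i} + eps_t, the
one-step-ahead conditional mean is
  E[X_{t+1} | X_t, ...] = c + sum_i phi_i X_{t+1-i}.
Substitute known values:
  E[X_{t+1} | ...] = (-0.259) * (7) + (0.395) * (8) + (0.196) * (6)
                   = 2.5230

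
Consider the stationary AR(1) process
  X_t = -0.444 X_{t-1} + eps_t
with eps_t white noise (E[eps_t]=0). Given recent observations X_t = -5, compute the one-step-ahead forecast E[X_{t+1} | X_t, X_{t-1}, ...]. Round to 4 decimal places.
E[X_{t+1} \mid \mathcal F_t] = 2.2200

For an AR(p) model X_t = c + sum_i phi_i X_{t-i} + eps_t, the
one-step-ahead conditional mean is
  E[X_{t+1} | X_t, ...] = c + sum_i phi_i X_{t+1-i}.
Substitute known values:
  E[X_{t+1} | ...] = (-0.444) * (-5)
                   = 2.2200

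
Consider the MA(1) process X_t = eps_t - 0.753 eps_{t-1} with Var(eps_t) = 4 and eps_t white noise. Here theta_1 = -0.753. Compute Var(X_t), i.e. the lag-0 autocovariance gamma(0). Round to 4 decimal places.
\gamma(0) = 6.2680

For an MA(q) process X_t = eps_t + sum_i theta_i eps_{t-i} with
Var(eps_t) = sigma^2, the variance is
  gamma(0) = sigma^2 * (1 + sum_i theta_i^2).
  sum_i theta_i^2 = (-0.753)^2 = 0.567009.
  gamma(0) = 4 * (1 + 0.567009) = 4 * 1.567009 = 6.268036, which rounds to 6.2680.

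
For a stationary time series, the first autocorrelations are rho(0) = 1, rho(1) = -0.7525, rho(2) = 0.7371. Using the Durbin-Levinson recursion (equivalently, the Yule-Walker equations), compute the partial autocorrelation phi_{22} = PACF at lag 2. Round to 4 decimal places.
\phi_{22} = 0.3939

The PACF at lag k is phi_{kk}, the last component of the solution
to the Yule-Walker system G_k phi = r_k where
  (G_k)_{ij} = rho(|i - j|), (r_k)_i = rho(i), i,j = 1..k.
Equivalently, Durbin-Levinson gives phi_{kk} iteratively:
  phi_{11} = rho(1)
  phi_{kk} = [rho(k) - sum_{j=1..k-1} phi_{k-1,j} rho(k-j)]
            / [1 - sum_{j=1..k-1} phi_{k-1,j} rho(j)],
  phi_{k,j} = phi_{k-1,j} - phi_{kk} phi_{k-1,k-j},  j = 1..k-1.
Step k = 1:
  phi_11 = rho(1) = -0.7525.
Step k = 2:
  phi_22 = [rho(2) - phi_11 rho(1)] / [1 - phi_11 rho(1)] = [0.7371 - (-0.7525)(-0.7525)] / [1 - (-0.7525)(-0.7525)]
         = 0.17084375 / 0.43374375 = 0.3939.
Therefore phi_{22} = 0.3939.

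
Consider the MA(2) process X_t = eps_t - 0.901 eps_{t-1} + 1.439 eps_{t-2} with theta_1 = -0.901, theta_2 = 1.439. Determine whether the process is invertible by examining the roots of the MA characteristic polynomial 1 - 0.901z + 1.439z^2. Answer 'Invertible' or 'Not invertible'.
\text{Not invertible}

The MA(q) characteristic polynomial is P(z) = 1 - 0.901z + 1.439z^2.
Invertibility requires all roots to lie outside the unit circle, i.e. |z| > 1 for every root.
Set 1 + (-0.901) z + (1.439) z^2 = 0, i.e. a z^2 + b z + c = 0 with a = 1.439, b = -0.901, c = 1.
Discriminant D = b^2 - 4ac = (-0.901)^2 - 4*(1.439)*1 = 0.811801 - (5.756) = -4.944199.
D < 0, so the roots are the complex-conjugate pair z = (-b +/- i sqrt(-D)) / (2a) = 0.3131 +/- 0.7726i.
For a conjugate pair |z|^2 = z * conj(z) = (product of roots) = c/a = 1/(1.439) = 0.694927, so |z| = sqrt(0.694927) = 0.8336 for both roots.
Moduli of all roots: 0.8336, 0.8336.
All moduli strictly greater than 1? No.
Verdict: Not invertible.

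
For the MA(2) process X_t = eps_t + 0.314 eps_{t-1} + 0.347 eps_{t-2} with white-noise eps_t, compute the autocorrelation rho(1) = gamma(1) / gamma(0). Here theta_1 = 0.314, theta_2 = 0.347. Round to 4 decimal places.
\rho(1) = 0.3470

For an MA(q) process with theta_0 = 1, the autocovariance is
  gamma(k) = sigma^2 * sum_{i=0..q-k} theta_i * theta_{i+k},
and rho(k) = gamma(k) / gamma(0). Sigma^2 cancels.
  numerator   = (1)*(0.314) + (0.314)*(0.347) = 0.422958.
  denominator = (1)^2 + (0.314)^2 + (0.347)^2 = 1.219005.
  rho(1) = 0.422958 / 1.219005 = 0.3470.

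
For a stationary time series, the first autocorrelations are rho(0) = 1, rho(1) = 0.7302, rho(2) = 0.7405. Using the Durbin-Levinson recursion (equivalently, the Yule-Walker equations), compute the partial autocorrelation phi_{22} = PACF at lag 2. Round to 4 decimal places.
\phi_{22} = 0.4441

The PACF at lag k is phi_{kk}, the last component of the solution
to the Yule-Walker system G_k phi = r_k where
  (G_k)_{ij} = rho(|i - j|), (r_k)_i = rho(i), i,j = 1..k.
Equivalently, Durbin-Levinson gives phi_{kk} iteratively:
  phi_{11} = rho(1)
  phi_{kk} = [rho(k) - sum_{j=1..k-1} phi_{k-1,j} rho(k-j)]
            / [1 - sum_{j=1..k-1} phi_{k-1,j} rho(j)],
  phi_{k,j} = phi_{k-1,j} - phi_{kk} phi_{k-1,k-j},  j = 1..k-1.
Step k = 1:
  phi_11 = rho(1) = 0.7302.
Step k = 2:
  phi_22 = [rho(2) - phi_11 rho(1)] / [1 - phi_11 rho(1)] = [0.7405 - (0.7302)(0.7302)] / [1 - (0.7302)(0.7302)]
         = 0.20730796 / 0.46680796 = 0.4441.
Therefore phi_{22} = 0.4441.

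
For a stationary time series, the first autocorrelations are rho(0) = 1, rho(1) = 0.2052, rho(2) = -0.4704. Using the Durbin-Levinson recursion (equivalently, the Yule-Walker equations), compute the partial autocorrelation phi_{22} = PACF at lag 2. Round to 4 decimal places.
\phi_{22} = -0.5350

The PACF at lag k is phi_{kk}, the last component of the solution
to the Yule-Walker system G_k phi = r_k where
  (G_k)_{ij} = rho(|i - j|), (r_k)_i = rho(i), i,j = 1..k.
Equivalently, Durbin-Levinson gives phi_{kk} iteratively:
  phi_{11} = rho(1)
  phi_{kk} = [rho(k) - sum_{j=1..k-1} phi_{k-1,j} rho(k-j)]
            / [1 - sum_{j=1..k-1} phi_{k-1,j} rho(j)],
  phi_{k,j} = phi_{k-1,j} - phi_{kk} phi_{k-1,k-j},  j = 1..k-1.
Step k = 1:
  phi_11 = rho(1) = 0.2052.
Step k = 2:
  phi_22 = [rho(2) - phi_11 rho(1)] / [1 - phi_11 rho(1)] = [-0.4704 - (0.2052)(0.2052)] / [1 - (0.2052)(0.2052)]
         = -0.51250704 / 0.95789296 = -0.535.
Therefore phi_{22} = -0.5350.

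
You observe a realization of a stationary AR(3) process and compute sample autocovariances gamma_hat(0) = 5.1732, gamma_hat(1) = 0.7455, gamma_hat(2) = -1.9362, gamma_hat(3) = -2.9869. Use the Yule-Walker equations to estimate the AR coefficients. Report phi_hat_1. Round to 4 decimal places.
\hat\phi_{1} = -0.0160

The Yule-Walker equations for an AR(p) process read, in matrix form,
  Gamma_p phi = r_p,   with   (Gamma_p)_{ij} = gamma(|i - j|),
                       (r_p)_i = gamma(i),   i,j = 1..p.
Substitute the sample gammas (Toeplitz matrix and right-hand side of size 3):
  Gamma_p = [[5.1732, 0.7455, -1.9362], [0.7455, 5.1732, 0.7455], [-1.9362, 0.7455, 5.1732]]
  r_p     = [0.7455, -1.9362, -2.9869]
Written out (R1..R3):
  (R1) 5.1732 phi_1 + 0.7455 phi_2 - 1.9362 phi_3 = 0.7455
  (R2) 0.7455 phi_1 + 5.1732 phi_2 + 0.7455 phi_3 = -1.9362
  (R3) -1.9362 phi_1 + 0.7455 phi_2 + 5.1732 phi_3 = -2.9869
Gaussian elimination:
  R2 <- R2 - (0.7455/5.1732) R1 = R2 - (0.144108) R1:  5.065767 phi_2 + 1.024522 phi_3 = -2.043633
  R3 <- R3 - (-1.9362/5.1732) R1 = R3 - (-0.374275) R1:  1.024522 phi_2 + 4.448529 phi_3 = -2.707878
  R3 <- R3 - (1.024522/5.065767) R2 = R3 - (0.202244) R2:  4.241325 phi_3 = -2.294565
Back-substitution:
  phi_hat_3 = -2.294565 / 4.241325 = -0.541002
  phi_hat_2 = (-2.043633 - (1.024522)(-0.541002)) / 5.065767 = -0.294006
  phi_hat_1 = (0.7455 - (0.7455)(-0.294006) - (-1.9362)(-0.541002)) / 5.1732 = -0.016007
So phi_hat = [-0.0160, -0.2940, -0.5410].
Therefore phi_hat_1 = -0.0160.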